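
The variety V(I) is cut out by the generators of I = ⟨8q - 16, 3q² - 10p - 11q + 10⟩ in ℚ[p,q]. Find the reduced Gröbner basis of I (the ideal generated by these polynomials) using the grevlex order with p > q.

G = {p, q - 2}

f_1 = 8q - 16, LT = q.
f_2 = 3q² - 10p - 11q + 10, LT = q².

S(f_1,f_2): lcm = q². S = 10/3p + 5/3q - 10/3.
  leading term p: no divisor's leading term divides it; move 10/3p to the remainder.
  leading term q: subtract (5/24)·f_1 from 5/3q - 10/3 → 0
  remainder 10/3p ≠ 0; add g_3 = 10/3p to the basis.

The other S-polynomials (S(f_1,g_3), S(f_2,g_3)) all reduce to 0 modulo the current basis, so we have a Gröbner basis.
Inter-reduce: drop elements whose leading term is divisible by another's, tail-reduce, and make monic.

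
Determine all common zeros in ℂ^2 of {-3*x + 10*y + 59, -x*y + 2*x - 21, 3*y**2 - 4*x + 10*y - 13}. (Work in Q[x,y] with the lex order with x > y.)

{(3, -5)}

Compute a lex Gröbner basis by Buchberger's algorithm.
f_1 = -3*x + 10*y + 59, LT = x.
f_2 = -x*y + 2*x - 21, LT = x*y.
f_3 = -4*x + 3*y**2 + 10*y - 13, LT = x.

S(f_1,f_2): lcm = x*y. S = 2*x - 10/3*y**2 - 59/3*y - 21.
  leading term x: subtract (-2/3)·f_1 from 2*x - 10/3*y**2 - 59/3*y - 21 → -10/3*y**2 - 13*y + 55/3
  leading term y**2: no divisor's leading term divides it; move -10/3*y**2 to the remainder.
  leading term y: no divisor's leading term divides it; move -13*y to the remainder.
  leading term 1: no divisor's leading term divides it; move 55/3 to the remainder.
  remainder -10/3*y**2 - 13*y + 55/3 ≠ 0; add h_4 = -10/3*y**2 - 13*y + 55/3 to the basis.

S(f_1,f_3): lcm = x. S = 3/4*y**2 - 5/6*y - 275/12.
  leading term y**2: subtract (-9/40)·h_4 from 3/4*y**2 - 5/6*y - 275/12 → -451/120*y - 451/24
  leading term y: no divisor's leading term divides it; move -451/120*y to the remainder.
  leading term 1: no divisor's leading term divides it; move -451/24 to the remainder.
  remainder -451/120*y - 451/24 ≠ 0; add h_5 = -451/120*y - 451/24 to the basis.

S(f_2,f_3): lcm = x*y. S = -2*x + 3/4*y**3 + 5/2*y**2 - 13/4*y + 21.
  leading term x: subtract (2/3)·f_1 from -2*x + 3/4*y**3 + 5/2*y**2 - 13/4*y + 21 → 3/4*y**3 + 5/2*y**2 - 119/12*y - 55/3
  leading term y**3: subtract (-9/40*y)·h_4 from 3/4*y**3 + 5/2*y**2 - 119/12*y - 55/3 → -17/40*y**2 - 139/24*y - 55/3
  leading term y**2: subtract (51/400)·h_4 from -17/40*y**2 - 139/24*y - 55/3 → -4961/1200*y - 4961/240
  leading term y: subtract (11/10)·h_5 from -4961/1200*y - 4961/240 → 0
  remainder 0.

S(f_1,h_4): leading monomials are coprime, so the S-polynomial reduces to 0 (Buchberger's first criterion).
S(f_2,h_4): lcm = x*y**2. S = -59/10*x*y + 11/2*x + 21*y.
  leading term x*y: subtract (59/30*y)·f_1 from -59/10*x*y + 11/2*x + 21*y → 11/2*x - 59/3*y**2 - 2851/30*y
  leading term x: subtract (-11/6)·f_1 from 11/2*x - 59/3*y**2 - 2851/30*y → -59/3*y**2 - 767/10*y + 649/6
  leading term y**2: subtract (59/10)·h_4 from -59/3*y**2 - 767/10*y + 649/6 → 0
  remainder 0.

S(f_3,h_4): leading monomials are coprime, so the S-polynomial reduces to 0 (Buchberger's first criterion).
S(f_1,h_5): leading monomials are coprime, so the S-polynomial reduces to 0 (Buchberger's first criterion).
S(f_2,h_5): lcm = x*y. S = -7*x + 21.
  leading term x: subtract (7/3)·f_1 from -7*x + 21 → -70/3*y - 350/3
  leading term y: subtract (2800/451)·h_5 from -70/3*y - 350/3 → 0
  remainder 0.

S(f_3,h_5): leading monomials are coprime, so the S-polynomial reduces to 0 (Buchberger's first criterion).
S(h_4,h_5): lcm = y**2. S = -11/10*y - 11/2.
  leading term y: subtract (12/41)·h_5 from -11/10*y - 11/2 → 0
  remainder 0.

Every S-polynomial of the final basis reduces to 0, so we have a Gröbner basis.
Inter-reduce: drop elements whose leading term is divisible by another's, tail-reduce, and make monic.
Reduced Gröbner basis: {x - 3, y + 5}.

A lex Gröbner basis eliminates variables successively. Here y + 5 depends only on y, with roots {-5}; lifting each root through the earlier basis elements recovers the full solutions.
  y = -5: the earlier basis element becomes x - 3 = 0, giving x = 3 — point (3, -5).
Check: every point annihilates each of the original generators.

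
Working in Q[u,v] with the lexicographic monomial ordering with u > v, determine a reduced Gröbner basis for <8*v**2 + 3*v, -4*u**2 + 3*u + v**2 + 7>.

f_1 = 8*v**2 + 3*v, LT = v**2.
f_2 = -4*u**2 + 3*u + v**2 + 7, LT = u**2.

The S-polynomials (S(f_1,f_2)) all reduce to 0 modulo the current basis, so we have a Gröbner basis.

G = {u**2 - 3/4*u + 3/32*v - 7/4, v**2 + 3/8*v}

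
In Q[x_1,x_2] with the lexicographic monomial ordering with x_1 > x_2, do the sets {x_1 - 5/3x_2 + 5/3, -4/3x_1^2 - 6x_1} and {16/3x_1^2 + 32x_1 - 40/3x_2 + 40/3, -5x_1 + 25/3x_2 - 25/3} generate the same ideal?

Yes, the ideals are equal.

For a fixed monomial order, each ideal has a unique reduced Gröbner basis; comparing bases decides equality.
Buchberger on the first generating set:
f_1 = x_1 - 5/3x_2 + 5/3, LT = x_1.
f_2 = -4/3x_1^2 - 6x_1, LT = x_1^2.

S(f_1,f_2): lcm = x_1^2. S = -5/3x_1x_2 - 17/6x_1.
  leading term x_1x_2: subtract (-5/3x_2)·f_1 from -5/3x_1x_2 - 17/6x_1 → -17/6x_1 - 25/9x_2^2 + 25/9x_2
  leading term x_1: subtract (-17/6)·f_1 from -17/6x_1 - 25/9x_2^2 + 25/9x_2 → -25/9x_2^2 - 35/18x_2 + 85/18
  leading term x_2^2: no divisor's leading term divides it; move -25/9x_2^2 to the remainder.
  leading term x_2: no divisor's leading term divides it; move -35/18x_2 to the remainder.
  leading term 1: no divisor's leading term divides it; move 85/18 to the remainder.
  remainder -25/9x_2^2 - 35/18x_2 + 85/18 ≠ 0; add g_3 = -25/9x_2^2 - 35/18x_2 + 85/18 to the basis.

The other S-polynomials (S(f_1,g_3), S(f_2,g_3)) all reduce to 0 modulo the current basis, so we have a Gröbner basis.
Inter-reduce: drop elements whose leading term is divisible by another's, tail-reduce, and make monic.
Reduced Gröbner basis: {x_1 - 5/3x_2 + 5/3, x_2^2 + 7/10x_2 - 17/10}.

Buchberger on the second generating set:
h_1 = 16/3x_1^2 + 32x_1 - 40/3x_2 + 40/3, LT = x_1^2.
h_2 = -5x_1 + 25/3x_2 - 25/3, LT = x_1.

S(h_1,h_2): lcm = x_1^2. S = 5/3x_1x_2 + 13/3x_1 - 5/2x_2 + 5/2.
  leading term x_1x_2: subtract (-1/3x_2)·h_2 from 5/3x_1x_2 + 13/3x_1 - 5/2x_2 + 5/2 → 13/3x_1 + 25/9x_2^2 - 95/18x_2 + 5/2
  leading term x_1: subtract (-13/15)·h_2 from 13/3x_1 + 25/9x_2^2 - 95/18x_2 + 5/2 → 25/9x_2^2 + 35/18x_2 - 85/18
  leading term x_2^2: no divisor's leading term divides it; move 25/9x_2^2 to the remainder.
  leading term x_2: no divisor's leading term divides it; move 35/18x_2 to the remainder.
  leading term 1: no divisor's leading term divides it; move -85/18 to the remainder.
  remainder 25/9x_2^2 + 35/18x_2 - 85/18 ≠ 0; add k_3 = 25/9x_2^2 + 35/18x_2 - 85/18 to the basis.

The other S-polynomials (S(h_1,k_3), S(h_2,k_3)) all reduce to 0 modulo the current basis, so we have a Gröbner basis.
Inter-reduce: drop elements whose leading term is divisible by another's, tail-reduce, and make monic.
Reduced Gröbner basis: {x_1 - 5/3x_2 + 5/3, x_2^2 + 7/10x_2 - 17/10}.

The two bases agree; hence the ideals are identical.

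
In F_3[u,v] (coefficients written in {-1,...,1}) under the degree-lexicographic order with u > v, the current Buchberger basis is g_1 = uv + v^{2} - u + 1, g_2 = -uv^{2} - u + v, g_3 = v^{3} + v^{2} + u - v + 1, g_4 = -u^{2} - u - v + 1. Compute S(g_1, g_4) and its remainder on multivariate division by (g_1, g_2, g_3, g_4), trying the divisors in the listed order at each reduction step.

lcm(LM(g_1), LM(g_4)) = u^{2}v.
S = (lcm/LT(g_1))·g_1 − (lcm/LT(g_4))·g_4 = uv^{2} - u^{2} - uv - v^{2} + u + v.
Reduce S modulo (g_1, g_2, g_3, g_4) in that order:
  leading term uv^{2}: subtract (v)·g_1 from uv^{2} - u^{2} - uv - v^{2} + u + v → -v^{3} - u^{2} - v^{2} + u
  leading term v^{3}: subtract (-1)·g_3 from -v^{3} - u^{2} - v^{2} + u → -u^{2} - u - v + 1
  leading term u^{2}: subtract (1)·g_4 from -u^{2} - u - v + 1 → 0
The remainder is 0, so this S-polynomial contributes no new basis element.

S(g_1, g_4) = uv^{2} - u^{2} - uv - v^{2} + u + v; remainder on division = 0.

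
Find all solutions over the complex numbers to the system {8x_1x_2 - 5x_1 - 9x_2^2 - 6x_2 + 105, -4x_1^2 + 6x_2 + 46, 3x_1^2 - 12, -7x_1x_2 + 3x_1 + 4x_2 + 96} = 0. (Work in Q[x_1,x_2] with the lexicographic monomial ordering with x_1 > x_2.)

{(-2, -5)}

Compute a lex Gröbner basis by Buchberger's algorithm.
f_1 = 8x_1x_2 - 5x_1 - 9x_2^2 - 6x_2 + 105, LT = x_1x_2.
f_2 = -4x_1^2 + 6x_2 + 46, LT = x_1^2.
f_3 = 3x_1^2 - 12, LT = x_1^2.
f_4 = -7x_1x_2 + 3x_1 + 4x_2 + 96, LT = x_1x_2.

S(f_1,f_2): lcm = x_1^2x_2. S = -5/8x_1^2 - 9/8x_1x_2^2 - 3/4x_1x_2 + 105/8x_1 + 3/2x_2^2 + 23/2x_2.
  reduce S modulo (f_1, f_2, f_3, f_4):
  remainder 6255/512x_1 - 81/64x_2^3 - 501/512x_2^2 + 6205/256x_2 + 6085/512 ≠ 0; add h_5 = 6255/512x_1 - 81/64x_2^3 - 501/512x_2^2 + 6205/256x_2 + 6085/512 to the basis.

S(f_1,f_3): lcm = x_1^2x_2. S = -5/8x_1^2 - 9/8x_1x_2^2 - 3/4x_1x_2 + 105/8x_1 + 4x_2.
  reduce S modulo (f_1, f_2, f_3, f_4, h_5):
  remainder -3/2x_2^2 - 15/2x_2 ≠ 0; add h_6 = -3/2x_2^2 - 15/2x_2 to the basis.

S(f_1,f_4): lcm = x_1x_2. S = -11/56x_1 - 9/8x_2^2 - 5/28x_2 + 1503/56.
  reduce S modulo (f_1, f_2, f_3, f_4, h_5, h_6):
  remainder 6763/1251x_2 + 33815/1251 ≠ 0; add h_7 = 6763/1251x_2 + 33815/1251 to the basis.

The other S-polynomials (S(f_2,f_3), S(f_2,f_4), S(f_3,f_4), S(f_1,h_5), S(f_2,h_5), S(f_3,h_5), S(f_4,h_5), S(f_1,h_6), S(f_2,h_6), S(f_3,h_6), S(f_4,h_6), S(h_5,h_6), S(f_1,h_7), S(f_2,h_7), S(f_3,h_7), S(f_4,h_7), S(h_5,h_7), S(h_6,h_7)) all reduce to 0 modulo the current basis, so we have a Gröbner basis.
Inter-reduce: drop elements whose leading term is divisible by another's, tail-reduce, and make monic.
Reduced Gröbner basis: {x_1 + 2, x_2 + 5}.

The lex basis is triangular: the last element involves only x_2. Solving x_2 + 5 = 0 gives x_2 ∈ {-5}; substituting each value into the earlier elements determines the remaining variables.
  x_2 = -5: the earlier basis element becomes x_1 + 2 = 0, giving x_1 = -2 — point (-2, -5).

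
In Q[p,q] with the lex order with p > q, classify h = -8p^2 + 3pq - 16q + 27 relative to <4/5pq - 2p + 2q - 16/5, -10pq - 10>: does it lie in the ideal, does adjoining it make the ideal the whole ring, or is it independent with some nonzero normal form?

First compute the reduced Gröbner basis of I by Buchberger's algorithm.
f_1 = 4/5pq - 2p + 2q - 16/5, LT = pq.
f_2 = -10pq - 10, LT = pq.

S(f_1,f_2): lcm = pq. S = -5/2p + 5/2q - 5.
  reduce S modulo (f_1, f_2):
  remainder -5/2p + 5/2q - 5 ≠ 0; add k_3 = -5/2p + 5/2q - 5 to the basis.

S(f_1,k_3): lcm = pq. S = -5/2p + q^2 + 1/2q - 4.
  reduce S modulo (f_1, f_2, k_3):
  remainder q^2 - 2q + 1 ≠ 0; add k_4 = q^2 - 2q + 1 to the basis.

The other S-polynomials (S(f_2,k_3), S(f_1,k_4), S(f_2,k_4), S(k_3,k_4)) all reduce to 0 modulo the current basis, so we have a Gröbner basis.
Inter-reduce: drop elements whose leading term is divisible by another's, tail-reduce, and make monic.
Reduced Gröbner basis: {p - q + 2, q^2 - 2q + 1}.
Label its elements g_1 = p - q + 2, g_2 = q^2 - 2q + 1.

Reduce h = -8p^2 + 3pq - 16q + 27 modulo G:
  leading term p^2: subtract (-8p)·g_1 from -8p^2 + 3pq - 16q + 27 → -5pq + 16p - 16q + 27
  leading term pq: subtract (-5q)·g_1 from -5pq + 16p - 16q + 27 → 16p - 5q^2 - 6q + 27
  leading term p: subtract (16)·g_1 from 16p - 5q^2 - 6q + 27 → -5q^2 + 10q - 5
  leading term q^2: subtract (-5)·g_2 from -5q^2 + 10q - 5 → 0
  normal form = 0.
Since the normal form is 0, h ∈ I.

-8p^2 + 3pq - 16q + 27 lies in I (it reduces to 0).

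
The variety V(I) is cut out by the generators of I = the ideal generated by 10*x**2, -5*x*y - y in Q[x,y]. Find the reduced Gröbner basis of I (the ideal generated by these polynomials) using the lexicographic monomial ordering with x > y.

G = {x**2, y}

f_1 = 10*x**2, LT = x**2.
f_2 = -5*x*y - y, LT = x*y.

S(f_1,f_2): lcm = x**2*y. S = -1/5*x*y.
  reduce S modulo (f_1, f_2):
  remainder 1/25*y ≠ 0; add g_3 = 1/25*y to the basis.

The other S-polynomials (S(f_1,g_3), S(f_2,g_3)) all reduce to 0 modulo the current basis, so we have a Gröbner basis.
Inter-reduce: drop elements whose leading term is divisible by another's, tail-reduce, and make monic.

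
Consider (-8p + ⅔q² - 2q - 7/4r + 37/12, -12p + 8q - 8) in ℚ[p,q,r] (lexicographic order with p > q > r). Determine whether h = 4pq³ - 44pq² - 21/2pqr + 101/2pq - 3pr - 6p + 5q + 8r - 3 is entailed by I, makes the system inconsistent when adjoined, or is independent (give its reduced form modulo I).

4pq³ - 44pq² - 21/2pqr + 101/2pq - 3pr - 6p + 5q + 8r - 3 is independent of I; its normal form modulo I is -2qr + q + 10r + 1.

First compute the reduced Gröbner basis of I by Buchberger's algorithm.
f_1 = -8p + ⅔q² - 2q - 7/4r + 37/12, LT = p.
f_2 = -12p + 8q - 8, LT = p.

S(f_1,f_2): lcm = p. S = -1/12q² + 11/12q + 7/32r - 101/96.
  leading term q²: no divisor's leading term divides it; move -1/12q² to the remainder.
  leading term q: no divisor's leading term divides it; move 11/12q to the remainder.
  leading term r: no divisor's leading term divides it; move 7/32r to the remainder.
  leading term 1: no divisor's leading term divides it; move -101/96 to the remainder.
  remainder -1/12q² + 11/12q + 7/32r - 101/96 ≠ 0; add k_3 = -1/12q² + 11/12q + 7/32r - 101/96 to the basis.

The other S-polynomials (S(f_1,k_3), S(f_2,k_3)) all reduce to 0 modulo the current basis, so we have a Gröbner basis.
Inter-reduce: drop elements whose leading term is divisible by another's, tail-reduce, and make monic.
Reduced Gröbner basis: {p - ⅔q + ⅔, q² - 11q - 21/8r + 101/8}.
Label its elements g_1 = p - ⅔q + ⅔, g_2 = q² - 11q - 21/8r + 101/8.

Reduce h = 4pq³ - 44pq² - 21/2pqr + 101/2pq - 3pr - 6p + 5q + 8r - 3 modulo G:
  leading term pq³: subtract (4q³)·g_1 from 4pq³ - 44pq² - 21/2pqr + 101/2pq - 3pr - 6p + 5q + 8r - 3 → -44pq² - 21/2pqr + 101/2pq - 3pr - 6p + 8/3q⁴ - 8/3q³ + 5q + 8r - 3
  leading term pq²: subtract (-44q²)·g_1 from -44pq² - 21/2pqr + 101/2pq - 3pr - 6p + 8/3q⁴ - 8/3q³ + 5q + 8r - 3 → -21/2pqr + 101/2pq - 3pr - 6p + 8/3q⁴ - 32q³ + 88/3q² + 5q + 8r - 3
  leading term pqr: subtract (-21/2qr)·g_1 from -21/2pqr + 101/2pq - 3pr - 6p + 8/3q⁴ - 32q³ + 88/3q² + 5q + 8r - 3 → 101/2pq - 3pr - 6p + 8/3q⁴ - 32q³ - 7q²r + 88/3q² + 7qr + 5q + 8r - 3
  leading term pq: subtract (101/2q)·g_1 from 101/2pq - 3pr - 6p + 8/3q⁴ - 32q³ - 7q²r + 88/3q² + 7qr + 5q + 8r - 3 → -3pr - 6p + 8/3q⁴ - 32q³ - 7q²r + 63q² + 7qr - 86/3q + 8r - 3
  leading term pr: subtract (-3r)·g_1 from -3pr - 6p + 8/3q⁴ - 32q³ - 7q²r + 63q² + 7qr - 86/3q + 8r - 3 → -6p + 8/3q⁴ - 32q³ - 7q²r + 63q² + 5qr - 86/3q + 10r - 3
  leading term p: subtract (-6)·g_1 from -6p + 8/3q⁴ - 32q³ - 7q²r + 63q² + 5qr - 86/3q + 10r - 3 → 8/3q⁴ - 32q³ - 7q²r + 63q² + 5qr - 98/3q + 10r + 1
  leading term q⁴: subtract (8/3q²)·g_2 from 8/3q⁴ - 32q³ - 7q²r + 63q² + 5qr - 98/3q + 10r + 1 → -8/3q³ + 88/3q² + 5qr - 98/3q + 10r + 1
  leading term q³: subtract (-8/3q)·g_2 from -8/3q³ + 88/3q² + 5qr - 98/3q + 10r + 1 → -2qr + q + 10r + 1
  leading term qr: no divisor's leading term divides it; move -2qr to the remainder.
  leading term q: no divisor's leading term divides it; move q to the remainder.
  leading term r: no divisor's leading term divides it; move 10r to the remainder.
  leading term 1: no divisor's leading term divides it; move 1 to the remainder.
  normal form = -2qr + q + 10r + 1.
The normal form is nonzero, so h ∉ I. Since h minus its normal form lies in I, I + (h) = I + (n) where n = -2qr + q + 10r + 1; decide whether this ideal is the whole ring.
Run Buchberger on G together with n (pairs among the g_i already reduce to 0 since G is a Gröbner basis):
g_1 = p - ⅔q + ⅔, LT = p.
g_2 = q² - 11q - 21/8r + 101/8, LT = q².
n = -2qr + q + 10r + 1, LT = qr.

S(g_2,n): lcm = q²r. S = ½q² - 6qr + ½q - 21/8r² + 101/8r.
  leading term q²: subtract (½)·g_2 from ½q² - 6qr + ½q - 21/8r² + 101/8r → -6qr + 6q - 21/8r² + 223/16r - 101/16
  leading term qr: subtract (3)·n from -6qr + 6q - 21/8r² + 223/16r - 101/16 → 3q - 21/8r² - 257/16r - 149/16
  leading term q: no divisor's leading term divides it; move 3q to the remainder.
  leading term r²: no divisor's leading term divides it; move -21/8r² to the remainder.
  leading term r: no divisor's leading term divides it; move -257/16r to the remainder.
  leading term 1: no divisor's leading term divides it; move -149/16 to the remainder.
  remainder 3q - 21/8r² - 257/16r - 149/16 ≠ 0; add m_4 = 3q - 21/8r² - 257/16r - 149/16 to the basis.

S(n,m_4): lcm = qr. S = -½q + ⅞r³ + 257/48r² - 91/48r - ½.
  leading term q: subtract (-⅙)·m_4 from -½q + ⅞r³ + 257/48r² - 91/48r - ½ → ⅞r³ + 59/12r² - 439/96r - 197/96
  leading term r³: no divisor's leading term divides it; move ⅞r³ to the remainder.
  leading term r²: no divisor's leading term divides it; move 59/12r² to the remainder.
  leading term r: no divisor's leading term divides it; move -439/96r to the remainder.
  leading term 1: no divisor's leading term divides it; move -197/96 to the remainder.
  remainder ⅞r³ + 59/12r² - 439/96r - 197/96 ≠ 0; add m_5 = ⅞r³ + 59/12r² - 439/96r - 197/96 to the basis.

The other S-polynomials (S(g_1,g_2), S(g_1,n), S(g_1,m_4), S(g_2,m_4), S(g_1,m_5), S(g_2,m_5), S(n,m_5), S(m_4,m_5)) all reduce to 0 modulo the current basis, so we have a Gröbner basis.
Inter-reduce: drop elements whose leading term is divisible by another's, tail-reduce, and make monic.
Reduced Gröbner basis: {p - 7/12r² - 257/72r - 101/72, q - ⅞r² - 257/48r - 149/48, r³ + 118/21r² - 439/84r - 197/84}.
The reduced Gröbner basis of I + (h) is {p - 7/12r² - 257/72r - 101/72, q - ⅞r² - 257/48r - 149/48, r³ + 118/21r² - 439/84r - 197/84} ≠ {1}, a proper ideal, so the enlarged system stays consistent: h is independent of I, with normal form -2qr + q + 10r + 1.

The remainder on division by a Gröbner basis is unique — it is the normal form.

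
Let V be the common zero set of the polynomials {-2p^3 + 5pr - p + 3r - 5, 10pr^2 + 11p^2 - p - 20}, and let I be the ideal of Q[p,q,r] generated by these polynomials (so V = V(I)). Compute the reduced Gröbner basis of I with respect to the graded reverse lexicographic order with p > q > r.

G = {p^3 - 5/2pr + 1/2p - 3/2r + 5/2, pr^2 + 11/10p^2 - 1/10p - 2, r^3 - 4/3p^2 + 11/10pr - 5/3r^2 - 11/6p + 97/30r - 1/2}

f_1 = -2p^3 + 5pr - p + 3r - 5, LT = p^3.
f_2 = 10pr^2 + 11p^2 - p - 20, LT = pr^2.

S(f_1,f_2): lcm = p^3r^2. S = -11/10p^4 - 5/2pr^3 + 1/10p^3 + 1/2pr^2 - 3/2r^3 + 2p^2 + 5/2r^2.
  leading term p^4: subtract (11/20p)·f_1 from -11/10p^4 - 5/2pr^3 + 1/10p^3 + 1/2pr^2 - 3/2r^3 + 2p^2 + 5/2r^2 → -5/2pr^3 + 1/10p^3 - 11/4p^2r + 1/2pr^2 - 3/2r^3 + 51/20p^2 - 33/20pr + 5/2r^2 + 11/4p
  leading term pr^3: subtract (-1/4r)·f_2 from -5/2pr^3 + 1/10p^3 - 11/4p^2r + 1/2pr^2 - 3/2r^3 + 51/20p^2 - 33/20pr + 5/2r^2 + 11/4p → 1/10p^3 + 1/2pr^2 - 3/2r^3 + 51/20p^2 - 19/10pr + 5/2r^2 + 11/4p - 5r
  leading term p^3: subtract (-1/20)·f_1 from 1/10p^3 + 1/2pr^2 - 3/2r^3 + 51/20p^2 - 19/10pr + 5/2r^2 + 11/4p - 5r → 1/2pr^2 - 3/2r^3 + 51/20p^2 - 33/20pr + 5/2r^2 + 27/10p - 97/20r - 1/4
  leading term pr^2: subtract (1/20)·f_2 from 1/2pr^2 - 3/2r^3 + 51/20p^2 - 33/20pr + 5/2r^2 + 27/10p - 97/20r - 1/4 → -3/2r^3 + 2p^2 - 33/20pr + 5/2r^2 + 11/4p - 97/20r + 3/4
  leading term r^3: no divisor's leading term divides it; move -3/2r^3 to the remainder.
  leading term p^2: no divisor's leading term divides it; move 2p^2 to the remainder.
  leading term pr: no divisor's leading term divides it; move -33/20pr to the remainder.
  leading term r^2: no divisor's leading term divides it; move 5/2r^2 to the remainder.
  leading term p: no divisor's leading term divides it; move 11/4p to the remainder.
  leading term r: no divisor's leading term divides it; move -97/20r to the remainder.
  leading term 1: no divisor's leading term divides it; move 3/4 to the remainder.
  remainder -3/2r^3 + 2p^2 - 33/20pr + 5/2r^2 + 11/4p - 97/20r + 3/4 ≠ 0; add g_3 = -3/2r^3 + 2p^2 - 33/20pr + 5/2r^2 + 11/4p - 97/20r + 3/4 to the basis.

The other S-polynomials (S(f_1,g_3), S(f_2,g_3)) all reduce to 0 modulo the current basis, so we have a Gröbner basis.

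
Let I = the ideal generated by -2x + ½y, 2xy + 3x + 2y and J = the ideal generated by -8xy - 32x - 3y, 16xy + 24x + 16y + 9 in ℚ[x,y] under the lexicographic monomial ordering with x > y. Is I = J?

Since reduced Gröbner bases are canonical representatives of ideals under a given ordering, it suffices to compute and compare them.
Buchberger on the first generating set:
f_1 = -2x + ½y, LT = x.
f_2 = 2xy + 3x + 2y, LT = xy.

S(f_1,f_2): lcm = xy. S = -3/2x - ¼y² - y.
  reduce S modulo (f_1, f_2):
  remainder -¼y² - 11/8y ≠ 0; add g_3 = -¼y² - 11/8y to the basis.

The other S-polynomials (S(f_1,g_3), S(f_2,g_3)) all reduce to 0 modulo the current basis, so we have a Gröbner basis.
Inter-reduce: drop elements whose leading term is divisible by another's, tail-reduce, and make monic.
Reduced Gröbner basis: {x - ¼y, y² + 11/2y}.

Buchberger on the second generating set:
h_1 = -8xy - 32x - 3y, LT = xy.
h_2 = 16xy + 24x + 16y + 9, LT = xy.

S(h_1,h_2): lcm = xy. S = 5/2x - ⅝y - 9/16.
  reduce S modulo (h_1, h_2):
  remainder 5/2x - ⅝y - 9/16 ≠ 0; add k_3 = 5/2x - ⅝y - 9/16 to the basis.

S(h_1,k_3): lcm = xy. S = 4x + ¼y² + ⅗y.
  reduce S modulo (h_1, h_2, k_3):
  remainder ¼y² + 8/5y + 9/10 ≠ 0; add k_4 = ¼y² + 8/5y + 9/10 to the basis.

The other S-polynomials (S(h_2,k_3), S(h_1,k_4), S(h_2,k_4), S(k_3,k_4)) all reduce to 0 modulo the current basis, so we have a Gröbner basis.
Inter-reduce: drop elements whose leading term is divisible by another's, tail-reduce, and make monic.
Reduced Gröbner basis: {x - ¼y - 9/40, y² + 32/5y + 18/5}.

These differ, so the ideals are not equal.

No, the ideals differ.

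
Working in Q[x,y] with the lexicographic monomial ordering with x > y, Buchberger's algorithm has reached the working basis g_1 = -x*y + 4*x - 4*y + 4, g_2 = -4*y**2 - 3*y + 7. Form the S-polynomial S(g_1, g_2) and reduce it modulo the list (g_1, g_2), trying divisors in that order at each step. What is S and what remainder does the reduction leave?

S(g_1, g_2) = -19/4*x*y + 7/4*x + 4*y**2 - 4*y; remainder on division = -69/4*x + 12*y - 12.

lcm(LM(g_1), LM(g_2)) = x*y**2.
S = (lcm/LT(g_1))·g_1 − (lcm/LT(g_2))·g_2 = -19/4*x*y + 7/4*x + 4*y**2 - 4*y.
Reduce S modulo (g_1, g_2) in that order:
  leading term x*y: subtract (19/4)·g_1 from -19/4*x*y + 7/4*x + 4*y**2 - 4*y → -69/4*x + 4*y**2 + 15*y - 19
  leading term x: no divisor's leading term divides it; move -69/4*x to the remainder.
  leading term y**2: subtract (-1)·g_2 from 4*y**2 + 15*y - 19 → 12*y - 12
  leading term y: no divisor's leading term divides it; move 12*y to the remainder.
  leading term 1: no divisor's leading term divides it; move -12 to the remainder.
The remainder -69/4*x + 12*y - 12 is nonzero, so it would be added as the next basis element.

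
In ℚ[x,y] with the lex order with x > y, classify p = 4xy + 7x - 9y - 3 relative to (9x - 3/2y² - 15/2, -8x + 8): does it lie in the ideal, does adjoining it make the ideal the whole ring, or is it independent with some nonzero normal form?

Adjoining 4xy + 7x - 9y - 3 makes the ideal the whole ring: the system is inconsistent.

First compute the reduced Gröbner basis of I by Buchberger's algorithm.
f_1 = 9x - 3/2y² - 15/2, LT = x.
f_2 = -8x + 8, LT = x.

S(f_1,f_2): lcm = x. S = -⅙y² + ⅙.
  reduce S modulo (f_1, f_2):
  remainder -⅙y² + ⅙ ≠ 0; add h_3 = -⅙y² + ⅙ to the basis.

The other S-polynomials (S(f_1,h_3), S(f_2,h_3)) all reduce to 0 modulo the current basis, so we have a Gröbner basis.
Inter-reduce: drop elements whose leading term is divisible by another's, tail-reduce, and make monic.
Reduced Gröbner basis: {x - 1, y² - 1}.
Label its elements g_1 = x - 1, g_2 = y² - 1.

Reduce p = 4xy + 7x - 9y - 3 modulo G:
  leading term xy: subtract (4y)·g_1 from 4xy + 7x - 9y - 3 → 7x - 5y - 3
  leading term x: subtract (7)·g_1 from 7x - 5y - 3 → -5y + 4
  leading term y: no divisor's leading term divides it; move -5y to the remainder.
  leading term 1: no divisor's leading term divides it; move 4 to the remainder.
  normal form = -5y + 4.
The normal form is nonzero, so p ∉ I. Since p minus its normal form lies in I, I + (p) = I + (r) where r = -5y + 4; decide whether this ideal is the whole ring.
Run Buchberger on G together with r (pairs among the g_i already reduce to 0 since G is a Gröbner basis):
g_1 = x - 1, LT = x.
g_2 = y² - 1, LT = y².
r = -5y + 4, LT = y.

S(g_2,r): lcm = y². S = ⅘y - 1.
  reduce S modulo (g_1, g_2, r):
  remainder -9/25 ≠ 0; add m_4 = -9/25 to the basis.

The other S-polynomials (S(g_1,g_2), S(g_1,r), S(g_1,m_4), S(g_2,m_4), S(r,m_4)) all reduce to 0 modulo the current basis, so we have a Gröbner basis.
Inter-reduce: drop elements whose leading term is divisible by another's, tail-reduce, and make monic.
Reduced Gröbner basis: {1}.
The reduced Gröbner basis of I + (p) is {1}: the ideal is the whole ring, so the enlarged system has no common solution — adjoining p is inconsistent.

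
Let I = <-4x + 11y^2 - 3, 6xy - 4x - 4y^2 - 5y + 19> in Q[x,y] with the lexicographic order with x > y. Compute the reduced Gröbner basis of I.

This is the nonlinear analogue of row-reducing a linear system.

f_1 = -4x + 11y^2 - 3, LT = x.
f_2 = 6xy - 4x - 4y^2 - 5y + 19, LT = xy.

S(f_1,f_2): lcm = xy. S = 2/3x - 11/4y^3 + 2/3y^2 + 19/12y - 19/6.
  leading term x: subtract (-1/6)·f_1 from 2/3x - 11/4y^3 + 2/3y^2 + 19/12y - 19/6 → -11/4y^3 + 5/2y^2 + 19/12y - 11/3
  leading term y^3: no divisor's leading term divides it; move -11/4y^3 to the remainder.
  leading term y^2: no divisor's leading term divides it; move 5/2y^2 to the remainder.
  leading term y: no divisor's leading term divides it; move 19/12y to the remainder.
  leading term 1: no divisor's leading term divides it; move -11/3 to the remainder.
  remainder -11/4y^3 + 5/2y^2 + 19/12y - 11/3 ≠ 0; add g_3 = -11/4y^3 + 5/2y^2 + 19/12y - 11/3 to the basis.

The other S-polynomials (S(f_1,g_3), S(f_2,g_3)) all reduce to 0 modulo the current basis, so we have a Gröbner basis.
Inter-reduce: drop elements whose leading term is divisible by another's, tail-reduce, and make monic.

G = {x - 11/4y^2 + 3/4, y^3 - 10/11y^2 - 19/33y + 4/3}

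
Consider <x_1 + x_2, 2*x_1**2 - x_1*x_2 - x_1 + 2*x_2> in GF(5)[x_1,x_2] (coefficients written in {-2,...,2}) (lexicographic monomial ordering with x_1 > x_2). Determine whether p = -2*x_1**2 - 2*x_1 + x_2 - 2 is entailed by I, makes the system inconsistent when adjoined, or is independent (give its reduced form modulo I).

First compute the reduced Gröbner basis of I by Buchberger's algorithm.
f_1 = x_1 + x_2, LT = x_1.
f_2 = 2*x_1**2 - x_1*x_2 - x_1 + 2*x_2, LT = x_1**2.

S(f_1,f_2): lcm = x_1**2. S = -x_1*x_2 - 2*x_1 - x_2.
  leading term x_1*x_2: subtract (-x_2)·f_1 from -x_1*x_2 - 2*x_1 - x_2 → -2*x_1 + x_2**2 - x_2
  leading term x_1: subtract (-2)·f_1 from -2*x_1 + x_2**2 - x_2 → x_2**2 + x_2
  leading term x_2**2: no divisor's leading term divides it; move x_2**2 to the remainder.
  leading term x_2: no divisor's leading term divides it; move x_2 to the remainder.
  remainder x_2**2 + x_2 ≠ 0; add h_3 = x_2**2 + x_2 to the basis.

The other S-polynomials (S(f_1,h_3), S(f_2,h_3)) all reduce to 0 modulo the current basis, so we have a Gröbner basis.
Inter-reduce: drop elements whose leading term is divisible by another's, tail-reduce, and make monic.
Reduced Gröbner basis: {x_1 + x_2, x_2**2 + x_2}.
Label its elements g_1 = x_1 + x_2, g_2 = x_2**2 + x_2.

Reduce p = -2*x_1**2 - 2*x_1 + x_2 - 2 modulo G:
  leading term x_1**2: subtract (-2*x_1)·g_1 from -2*x_1**2 - 2*x_1 + x_2 - 2 → 2*x_1*x_2 - 2*x_1 + x_2 - 2
  leading term x_1*x_2: subtract (2*x_2)·g_1 from 2*x_1*x_2 - 2*x_1 + x_2 - 2 → -2*x_1 - 2*x_2**2 + x_2 - 2
  leading term x_1: subtract (-2)·g_1 from -2*x_1 - 2*x_2**2 + x_2 - 2 → -2*x_2**2 - 2*x_2 - 2
  leading term x_2**2: subtract (-2)·g_2 from -2*x_2**2 - 2*x_2 - 2 → -2
  leading term 1: no divisor's leading term divides it; move -2 to the remainder.
  normal form = -2.
The normal form is nonzero, so p ∉ I. Since p minus its normal form lies in I, I + (p) = I + (r) where r = -2; decide whether this ideal is the whole ring.
Here r = -2 is a nonzero constant, hence a unit: 1 ∈ I + (p), the Gröbner basis of I + (p) is {1}, and the enlarged system has no common solution — adjoining p is inconsistent.

Ideal membership is decidable via reduction modulo a Gröbner basis.

Adjoining -2*x_1**2 - 2*x_1 + x_2 - 2 makes the ideal the whole ring: the system is inconsistent.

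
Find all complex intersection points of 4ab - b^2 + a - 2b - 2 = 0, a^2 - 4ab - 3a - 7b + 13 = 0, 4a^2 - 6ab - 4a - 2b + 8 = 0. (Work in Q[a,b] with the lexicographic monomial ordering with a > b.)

Compute a lex Gröbner basis by Buchberger's algorithm.
f_1 = 4ab + a - b^2 - 2b - 2, LT = ab.
f_2 = a^2 - 4ab - 3a - 7b + 13, LT = a^2.
f_3 = 4a^2 - 6ab - 4a - 2b + 8, LT = a^2.

S(f_1,f_2): lcm = a^2b. S = 1/4a^2 + 15/4ab^2 + 5/2ab - 1/2a + 7b^2 - 13b.
  reduce S modulo (f_1, f_2, f_3):
  remainder -25/64a + 15/16b^3 + 609/64b^2 - 259/32b - 63/32 ≠ 0; add h_4 = -25/64a + 15/16b^3 + 609/64b^2 - 259/32b - 63/32 to the basis.

S(f_1,f_3): lcm = a^2b. S = 1/4a^2 + 5/4ab^2 + 1/2ab - 1/2a + 1/2b^2 - 2b.
  reduce S modulo (f_1, f_2, f_3, h_4):
  remainder 1/5b^3 + 7/25b^2 + 97/50b - 121/50 ≠ 0; add h_5 = 1/5b^3 + 7/25b^2 + 97/50b - 121/50 to the basis.

S(f_2,f_3): lcm = a^2. S = -5/2ab - 2a - 13/2b + 11.
  reduce S modulo (f_1, f_2, f_3, h_4, h_5):
  remainder -59/2b^2 + 211/4b - 93/4 ≠ 0; add h_6 = -59/2b^2 + 211/4b - 93/4 to the basis.

S(f_1,h_4): lcm = ab. S = 1/4a + 12/5b^4 + 609/25b^3 - 2097/100b^2 - 277/50b - 1/2.
  reduce S modulo (f_1, f_2, f_3, h_4, h_5, h_6):
  remainder -18497/59b + 18497/59 ≠ 0; add h_7 = -18497/59b + 18497/59 to the basis.

The other S-polynomials (S(f_2,h_4), S(f_3,h_4), S(f_1,h_5), S(f_2,h_5), S(f_3,h_5), S(h_4,h_5), S(f_1,h_6), S(f_2,h_6), S(f_3,h_6), S(h_4,h_6), S(h_5,h_6), S(f_1,h_7), S(f_2,h_7), S(f_3,h_7), S(h_4,h_7), S(h_5,h_7), S(h_6,h_7)) all reduce to 0 modulo the current basis, so we have a Gröbner basis.
Inter-reduce: drop elements whose leading term is divisible by another's, tail-reduce, and make monic.
Reduced Gröbner basis: {a - 1, b - 1}.

The lex basis is triangular: the last element involves only b. Solving b - 1 = 0 gives b ∈ {1}; substituting each value into the earlier elements determines the remaining variables.
  b = 1: the earlier basis element becomes a - 1 = 0, giving a = 1 — point (1, 1).
This is the nonlinear analogue of row-reducing a linear system.

{(1, 1)}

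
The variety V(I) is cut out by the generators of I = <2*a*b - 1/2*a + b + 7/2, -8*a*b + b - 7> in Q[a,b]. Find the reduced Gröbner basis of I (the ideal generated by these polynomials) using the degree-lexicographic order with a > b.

f_1 = 2*a*b - 1/2*a + b + 7/2, LT = a*b.
f_2 = -8*a*b + b - 7, LT = a*b.

S(f_1,f_2): lcm = a*b. S = -1/4*a + 5/8*b + 7/8.
  reduce S modulo (f_1, f_2):
  remainder -1/4*a + 5/8*b + 7/8 ≠ 0; add g_3 = -1/4*a + 5/8*b + 7/8 to the basis.

S(f_1,g_3): lcm = a*b. S = 5/2*b**2 - 1/4*a + 4*b + 7/4.
  reduce S modulo (f_1, f_2, g_3):
  remainder 5/2*b**2 + 27/8*b + 7/8 ≠ 0; add g_4 = 5/2*b**2 + 27/8*b + 7/8 to the basis.

The other S-polynomials (S(f_2,g_3), S(f_1,g_4), S(f_2,g_4), S(g_3,g_4)) all reduce to 0 modulo the current basis, so we have a Gröbner basis.
Inter-reduce: drop elements whose leading term is divisible by another's, tail-reduce, and make monic.

G = {b**2 + 27/20*b + 7/20, a - 5/2*b - 7/2}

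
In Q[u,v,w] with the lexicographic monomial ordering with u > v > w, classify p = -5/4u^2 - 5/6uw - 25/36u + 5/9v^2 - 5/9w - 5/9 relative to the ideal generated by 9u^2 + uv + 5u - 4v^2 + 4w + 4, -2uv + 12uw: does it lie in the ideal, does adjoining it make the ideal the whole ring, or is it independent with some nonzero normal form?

-5/4u^2 - 5/6uw - 25/36u + 5/9v^2 - 5/9w - 5/9 lies in I (it reduces to 0).

First compute the reduced Gröbner basis of I by Buchberger's algorithm.
f_1 = 9u^2 + uv + 5u - 4v^2 + 4w + 4, LT = u^2.
f_2 = -2uv + 12uw, LT = uv.

S(f_1,f_2): lcm = u^2v. S = 6u^2w + 1/9uv^2 + 5/9uv - 4/9v^3 + 4/9vw + 4/9v.
  leading term u^2w: subtract (2/3w)·f_1 from 6u^2w + 1/9uv^2 + 5/9uv - 4/9v^3 + 4/9vw + 4/9v → 1/9uv^2 - 2/3uvw + 5/9uv - 10/3uw - 4/9v^3 + 8/3v^2w + 4/9vw + 4/9v - 8/3w^2 - 8/3w
  leading term uv^2: subtract (-1/18v)·f_2 from 1/9uv^2 - 2/3uvw + 5/9uv - 10/3uw - 4/9v^3 + 8/3v^2w + 4/9vw + 4/9v - 8/3w^2 - 8/3w → 5/9uv - 10/3uw - 4/9v^3 + 8/3v^2w + 4/9vw + 4/9v - 8/3w^2 - 8/3w
  leading term uv: subtract (-5/18)·f_2 from 5/9uv - 10/3uw - 4/9v^3 + 8/3v^2w + 4/9vw + 4/9v - 8/3w^2 - 8/3w → -4/9v^3 + 8/3v^2w + 4/9vw + 4/9v - 8/3w^2 - 8/3w
  leading term v^3: no divisor's leading term divides it; move -4/9v^3 to the remainder.
  leading term v^2w: no divisor's leading term divides it; move 8/3v^2w to the remainder.
  leading term vw: no divisor's leading term divides it; move 4/9vw to the remainder.
  leading term v: no divisor's leading term divides it; move 4/9v to the remainder.
  leading term w^2: no divisor's leading term divides it; move -8/3w^2 to the remainder.
  leading term w: no divisor's leading term divides it; move -8/3w to the remainder.
  remainder -4/9v^3 + 8/3v^2w + 4/9vw + 4/9v - 8/3w^2 - 8/3w ≠ 0; add h_3 = -4/9v^3 + 8/3v^2w + 4/9vw + 4/9v - 8/3w^2 - 8/3w to the basis.

The other S-polynomials (S(f_1,h_3), S(f_2,h_3)) all reduce to 0 modulo the current basis, so we have a Gröbner basis.
Inter-reduce: drop elements whose leading term is divisible by another's, tail-reduce, and make monic.
Reduced Gröbner basis: {u^2 + 2/3uw + 5/9u - 4/9v^2 + 4/9w + 4/9, uv - 6uw, v^3 - 6v^2w - vw - v + 6w^2 + 6w}.
Label its elements g_1 = u^2 + 2/3uw + 5/9u - 4/9v^2 + 4/9w + 4/9, g_2 = uv - 6uw, g_3 = v^3 - 6v^2w - vw - v + 6w^2 + 6w.

Reduce p = -5/4u^2 - 5/6uw - 25/36u + 5/9v^2 - 5/9w - 5/9 modulo G:
  leading term u^2: subtract (-5/4)·g_1 from -5/4u^2 - 5/6uw - 25/36u + 5/9v^2 - 5/9w - 5/9 → 0
  normal form = 0.
Since the normal form is 0, p ∈ I.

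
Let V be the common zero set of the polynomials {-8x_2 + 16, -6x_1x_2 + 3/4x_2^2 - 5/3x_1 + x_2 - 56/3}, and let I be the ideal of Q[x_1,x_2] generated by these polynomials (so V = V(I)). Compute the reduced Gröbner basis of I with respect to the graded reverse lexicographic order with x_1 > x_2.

f_1 = -8x_2 + 16, LT = x_2.
f_2 = -6x_1x_2 + 3/4x_2^2 - 5/3x_1 + x_2 - 56/3, LT = x_1x_2.

S(f_1,f_2): lcm = x_1x_2. S = 1/8x_2^2 - 41/18x_1 + 1/6x_2 - 28/9.
  leading term x_2^2: subtract (-1/64x_2)·f_1 from 1/8x_2^2 - 41/18x_1 + 1/6x_2 - 28/9 → -41/18x_1 + 5/12x_2 - 28/9
  leading term x_1: no divisor's leading term divides it; move -41/18x_1 to the remainder.
  leading term x_2: subtract (-5/96)·f_1 from 5/12x_2 - 28/9 → -41/18
  leading term 1: no divisor's leading term divides it; move -41/18 to the remainder.
  remainder -41/18x_1 - 41/18 ≠ 0; add g_3 = -41/18x_1 - 41/18 to the basis.

The other S-polynomials (S(f_1,g_3), S(f_2,g_3)) all reduce to 0 modulo the current basis, so we have a Gröbner basis.
Inter-reduce: drop elements whose leading term is divisible by another's, tail-reduce, and make monic.

G = {x_1 + 1, x_2 - 2}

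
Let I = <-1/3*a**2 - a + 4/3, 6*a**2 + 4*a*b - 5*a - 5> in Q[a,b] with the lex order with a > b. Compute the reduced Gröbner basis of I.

f_1 = -1/3*a**2 - a + 4/3, LT = a**2.
f_2 = 6*a**2 + 4*a*b - 5*a - 5, LT = a**2.

S(f_1,f_2): lcm = a**2. S = -2/3*a*b + 23/6*a - 19/6.
  reduce S modulo (f_1, f_2):
  remainder -2/3*a*b + 23/6*a - 19/6 ≠ 0; add g_3 = -2/3*a*b + 23/6*a - 19/6 to the basis.

S(f_1,g_3): lcm = a**2*b. S = 23/4*a**2 + 3*a*b - 19/4*a - 4*b.
  reduce S modulo (f_1, f_2, g_3):
  remainder -19/4*a - 4*b + 35/4 ≠ 0; add g_4 = -19/4*a - 4*b + 35/4 to the basis.

S(g_3,g_4): lcm = a*b. S = -23/4*a - 16/19*b**2 + 35/19*b + 19/4.
  reduce S modulo (f_1, f_2, g_3, g_4):
  remainder -16/19*b**2 + 127/19*b - 111/19 ≠ 0; add g_5 = -16/19*b**2 + 127/19*b - 111/19 to the basis.

The other S-polynomials (S(f_2,g_3), S(f_1,g_4), S(f_2,g_4), S(f_1,g_5), S(f_2,g_5), S(g_3,g_5), S(g_4,g_5)) all reduce to 0 modulo the current basis, so we have a Gröbner basis.
Inter-reduce: drop elements whose leading term is divisible by another's, tail-reduce, and make monic.

G = {a + 16/19*b - 35/19, b**2 - 127/16*b + 111/16}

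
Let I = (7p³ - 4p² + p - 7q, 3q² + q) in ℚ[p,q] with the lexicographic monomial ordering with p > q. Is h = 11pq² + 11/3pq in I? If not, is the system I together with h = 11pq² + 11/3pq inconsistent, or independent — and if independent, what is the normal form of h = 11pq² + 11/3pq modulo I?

11pq² + 11/3pq lies in I (it reduces to 0).

First compute the reduced Gröbner basis of I by Buchberger's algorithm.
f_1 = 7p³ - 4p² + p - 7q, LT = p³.
f_2 = 3q² + q, LT = q².

The S-polynomials (S(f_1,f_2)) all reduce to 0 modulo the current basis, so we have a Gröbner basis.
Inter-reduce: drop elements whose leading term is divisible by another's, tail-reduce, and make monic.
Reduced Gröbner basis: {p³ - 4/7p² + 1/7p - q, q² + ⅓q}.
Label its elements g_1 = p³ - 4/7p² + 1/7p - q, g_2 = q² + ⅓q.

Reduce h = 11pq² + 11/3pq modulo G:
  leading term pq²: subtract (11p)·g_2 from 11pq² + 11/3pq → 0
  normal form = 0.
Since the normal form is 0, h ∈ I.

Ideal membership is decidable via reduction modulo a Gröbner basis.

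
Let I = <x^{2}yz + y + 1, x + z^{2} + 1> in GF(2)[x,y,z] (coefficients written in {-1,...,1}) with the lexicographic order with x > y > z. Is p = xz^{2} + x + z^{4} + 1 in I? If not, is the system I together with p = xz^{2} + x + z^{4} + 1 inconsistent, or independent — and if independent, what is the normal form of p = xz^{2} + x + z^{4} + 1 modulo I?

xz^{2} + x + z^{4} + 1 lies in I (it reduces to 0).

First compute the reduced Gröbner basis of I by Buchberger's algorithm.
f_1 = x^{2}yz + y + 1, LT = x^{2}yz.
f_2 = x + z^{2} + 1, LT = x.

S(f_1,f_2): lcm = x^{2}yz. S = xyz^{3} + xyz + y + 1.
  leading term xyz^{3}: subtract (yz^{3})·f_2 from xyz^{3} + xyz + y + 1 → xyz + yz^{5} + yz^{3} + y + 1
  leading term xyz: subtract (yz)·f_2 from xyz + yz^{5} + yz^{3} + y + 1 → yz^{5} + yz + y + 1
  leading term yz^{5}: no divisor's leading term divides it; move yz^{5} to the remainder.
  leading term yz: no divisor's leading term divides it; move yz to the remainder.
  leading term y: no divisor's leading term divides it; move y to the remainder.
  leading term 1: no divisor's leading term divides it; move 1 to the remainder.
  remainder yz^{5} + yz + y + 1 ≠ 0; add h_3 = yz^{5} + yz + y + 1 to the basis.

The other S-polynomials (S(f_1,h_3), S(f_2,h_3)) all reduce to 0 modulo the current basis, so we have a Gröbner basis.
Inter-reduce: drop elements whose leading term is divisible by another's, tail-reduce, and make monic.
Reduced Gröbner basis: {x + z^{2} + 1, yz^{5} + yz + y + 1}.
Label its elements g_1 = x + z^{2} + 1, g_2 = yz^{5} + yz + y + 1.

Reduce p = xz^{2} + x + z^{4} + 1 modulo G:
  leading term xz^{2}: subtract (z^{2})·g_1 from xz^{2} + x + z^{4} + 1 → x + z^{2} + 1
  leading term x: subtract (1)·g_1 from x + z^{2} + 1 → 0
  normal form = 0.
Since the normal form is 0, p ∈ I.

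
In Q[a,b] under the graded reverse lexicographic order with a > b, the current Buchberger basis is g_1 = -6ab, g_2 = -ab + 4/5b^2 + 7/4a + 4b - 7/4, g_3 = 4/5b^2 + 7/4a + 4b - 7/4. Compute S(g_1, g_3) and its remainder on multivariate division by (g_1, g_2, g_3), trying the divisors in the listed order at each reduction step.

S(g_1, g_3) = -35/16a^2 - 5ab + 35/16a; remainder on division = -35/16a^2 + 35/16a.

lcm(LM(g_1), LM(g_3)) = ab^2.
S = (lcm/LT(g_1))·g_1 − (lcm/LT(g_3))·g_3 = -35/16a^2 - 5ab + 35/16a.
Reduce S modulo (g_1, g_2, g_3) in that order:
  leading term a^2: no divisor's leading term divides it; move -35/16a^2 to the remainder.
  leading term ab: subtract (5/6)·g_1 from -5ab + 35/16a → 35/16a
  leading term a: no divisor's leading term divides it; move 35/16a to the remainder.
The remainder -35/16a^2 + 35/16a is nonzero, so it would be added as the next basis element.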